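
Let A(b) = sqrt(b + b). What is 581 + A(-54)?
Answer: 581 + 6*I*sqrt(3) ≈ 581.0 + 10.392*I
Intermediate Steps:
A(b) = sqrt(2)*sqrt(b) (A(b) = sqrt(2*b) = sqrt(2)*sqrt(b))
581 + A(-54) = 581 + sqrt(2)*sqrt(-54) = 581 + sqrt(2)*(3*I*sqrt(6)) = 581 + 6*I*sqrt(3)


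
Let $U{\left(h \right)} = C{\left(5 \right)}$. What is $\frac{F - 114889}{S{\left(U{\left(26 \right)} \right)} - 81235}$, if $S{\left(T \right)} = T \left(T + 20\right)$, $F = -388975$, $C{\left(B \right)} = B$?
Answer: $\frac{251932}{40555} \approx 6.2121$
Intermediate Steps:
$U{\left(h \right)} = 5$
$S{\left(T \right)} = T \left(20 + T\right)$
$\frac{F - 114889}{S{\left(U{\left(26 \right)} \right)} - 81235} = \frac{-388975 - 114889}{5 \left(20 + 5\right) - 81235} = - \frac{503864}{5 \cdot 25 - 81235} = - \frac{503864}{125 - 81235} = - \frac{503864}{-81110} = \left(-503864\right) \left(- \frac{1}{81110}\right) = \frac{251932}{40555}$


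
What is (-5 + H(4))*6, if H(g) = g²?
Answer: 66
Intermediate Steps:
(-5 + H(4))*6 = (-5 + 4²)*6 = (-5 + 16)*6 = 11*6 = 66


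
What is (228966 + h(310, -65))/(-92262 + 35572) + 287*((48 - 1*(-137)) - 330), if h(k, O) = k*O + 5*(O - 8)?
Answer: -2359362801/56690 ≈ -41619.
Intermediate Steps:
h(k, O) = -40 + 5*O + O*k (h(k, O) = O*k + 5*(-8 + O) = O*k + (-40 + 5*O) = -40 + 5*O + O*k)
(228966 + h(310, -65))/(-92262 + 35572) + 287*((48 - 1*(-137)) - 330) = (228966 + (-40 + 5*(-65) - 65*310))/(-92262 + 35572) + 287*((48 - 1*(-137)) - 330) = (228966 + (-40 - 325 - 20150))/(-56690) + 287*((48 + 137) - 330) = (228966 - 20515)*(-1/56690) + 287*(185 - 330) = 208451*(-1/56690) + 287*(-145) = -208451/56690 - 41615 = -2359362801/56690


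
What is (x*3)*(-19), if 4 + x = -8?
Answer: 684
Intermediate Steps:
x = -12 (x = -4 - 8 = -12)
(x*3)*(-19) = -12*3*(-19) = -36*(-19) = 684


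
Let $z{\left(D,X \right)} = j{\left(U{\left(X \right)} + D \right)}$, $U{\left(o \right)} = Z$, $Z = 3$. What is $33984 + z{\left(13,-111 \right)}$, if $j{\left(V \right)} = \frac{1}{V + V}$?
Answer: $\frac{1087489}{32} \approx 33984.0$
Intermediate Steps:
$U{\left(o \right)} = 3$
$j{\left(V \right)} = \frac{1}{2 V}$
$z{\left(D,X \right)} = \frac{1}{2 \left(3 + D\right)}$
$33984 + z{\left(13,-111 \right)} = 33984 + \frac{1}{2 \left(3 + 13\right)} = 33984 + \frac{1}{2 \cdot 16} = 33984 + \frac{1}{2} \cdot \frac{1}{16} = 33984 + \frac{1}{32} = \frac{1087489}{32}$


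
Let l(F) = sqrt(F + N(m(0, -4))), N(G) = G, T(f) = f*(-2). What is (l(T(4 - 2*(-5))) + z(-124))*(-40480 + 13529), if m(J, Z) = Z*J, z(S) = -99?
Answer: 2668149 - 53902*I*sqrt(7) ≈ 2.6681e+6 - 1.4261e+5*I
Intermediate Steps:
T(f) = -2*f
m(J, Z) = J*Z
l(F) = sqrt(F) (l(F) = sqrt(F + 0*(-4)) = sqrt(F + 0) = sqrt(F))
(l(T(4 - 2*(-5))) + z(-124))*(-40480 + 13529) = (sqrt(-2*(4 - 2*(-5))) - 99)*(-40480 + 13529) = (sqrt(-2*(4 + 10)) - 99)*(-26951) = (sqrt(-2*14) - 99)*(-26951) = (sqrt(-28) - 99)*(-26951) = (2*I*sqrt(7) - 99)*(-26951) = (-99 + 2*I*sqrt(7))*(-26951) = 2668149 - 53902*I*sqrt(7)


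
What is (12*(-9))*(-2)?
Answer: 216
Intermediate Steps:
(12*(-9))*(-2) = -108*(-2) = 216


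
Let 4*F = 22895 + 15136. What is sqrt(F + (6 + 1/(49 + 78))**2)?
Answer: 5*sqrt(24629227)/254 ≈ 97.693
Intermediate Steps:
F = 38031/4 (F = (22895 + 15136)/4 = (1/4)*38031 = 38031/4 ≈ 9507.8)
sqrt(F + (6 + 1/(49 + 78))**2) = sqrt(38031/4 + (6 + 1/(49 + 78))**2) = sqrt(38031/4 + (6 + 1/127)**2) = sqrt(38031/4 + (763/127)**2) = sqrt(38031/4 + 582169/16129) = sqrt(615730675/64516) = 5*sqrt(24629227)/254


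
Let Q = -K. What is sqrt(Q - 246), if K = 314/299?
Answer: 2*I*sqrt(5521633)/299 ≈ 15.718*I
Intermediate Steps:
K = 314/299 (K = 314*(1/299) = 314/299 ≈ 1.0502)
Q = -314/299 (Q = -1*314/299 = -314/299 ≈ -1.0502)
sqrt(Q - 246) = sqrt(-314/299 - 246) = sqrt(-73868/299) = 2*I*sqrt(5521633)/299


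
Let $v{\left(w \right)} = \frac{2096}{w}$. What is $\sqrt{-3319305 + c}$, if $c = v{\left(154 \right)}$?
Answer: $\frac{i \sqrt{19680078649}}{77} \approx 1821.9 i$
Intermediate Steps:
$c = \frac{1048}{77}$ ($c = \frac{2096}{154} = 2096 \cdot \frac{1}{154} = \frac{1048}{77} \approx 13.61$)
$\sqrt{-3319305 + c} = \sqrt{-3319305 + \frac{1048}{77}} = \sqrt{- \frac{255585437}{77}} = \frac{i \sqrt{19680078649}}{77}$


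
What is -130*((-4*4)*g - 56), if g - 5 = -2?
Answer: 13520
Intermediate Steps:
g = 3 (g = 5 - 2 = 3)
-130*((-4*4)*g - 56) = -130*(-4*4*3 - 56) = -130*(-16*3 - 56) = -130*(-48 - 56) = -130*(-104) = 13520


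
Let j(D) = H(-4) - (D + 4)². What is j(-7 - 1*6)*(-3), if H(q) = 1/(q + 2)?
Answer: 489/2 ≈ 244.50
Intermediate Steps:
H(q) = 1/(2 + q)
j(D) = -½ - (4 + D)² (j(D) = 1/(2 - 4) - (D + 4)² = 1/(-2) - (4 + D)² = -½ - (4 + D)²)
j(-7 - 1*6)*(-3) = (-½ - (4 + (-7 - 1*6))²)*(-3) = (-½ - (4 + (-7 - 6))²)*(-3) = (-½ - (4 - 13)²)*(-3) = (-½ - 1*(-9)²)*(-3) = (-½ - 1*81)*(-3) = (-½ - 81)*(-3) = -163/2*(-3) = 489/2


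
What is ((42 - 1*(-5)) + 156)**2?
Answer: 41209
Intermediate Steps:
((42 - 1*(-5)) + 156)**2 = ((42 + 5) + 156)**2 = (47 + 156)**2 = 203**2 = 41209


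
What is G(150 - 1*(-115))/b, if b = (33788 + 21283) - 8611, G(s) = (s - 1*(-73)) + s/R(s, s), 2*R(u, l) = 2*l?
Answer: 339/46460 ≈ 0.0072966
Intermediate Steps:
R(u, l) = l (R(u, l) = (2*l)/2 = l)
G(s) = 74 + s (G(s) = (s - 1*(-73)) + s/s = (s + 73) + 1 = (73 + s) + 1 = 74 + s)
b = 46460 (b = 55071 - 8611 = 46460)
G(150 - 1*(-115))/b = (74 + (150 - 1*(-115)))/46460 = (74 + (150 + 115))*(1/46460) = (74 + 265)*(1/46460) = 339*(1/46460) = 339/46460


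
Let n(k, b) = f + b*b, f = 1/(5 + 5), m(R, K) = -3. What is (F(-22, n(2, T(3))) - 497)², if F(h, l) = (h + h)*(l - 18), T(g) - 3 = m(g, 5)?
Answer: 2111209/25 ≈ 84448.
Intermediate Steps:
T(g) = 0 (T(g) = 3 - 3 = 0)
f = ⅒ (f = 1/10 = ⅒ ≈ 0.10000)
n(k, b) = ⅒ + b² (n(k, b) = ⅒ + b*b = ⅒ + b²)
F(h, l) = 2*h*(-18 + l) (F(h, l) = (2*h)*(-18 + l) = 2*h*(-18 + l))
(F(-22, n(2, T(3))) - 497)² = (2*(-22)*(-18 + (⅒ + 0²)) - 497)² = (2*(-22)*(-18 + (⅒ + 0)) - 497)² = (2*(-22)*(-18 + ⅒) - 497)² = (2*(-22)*(-179/10) - 497)² = (3938/5 - 497)² = (1453/5)² = 2111209/25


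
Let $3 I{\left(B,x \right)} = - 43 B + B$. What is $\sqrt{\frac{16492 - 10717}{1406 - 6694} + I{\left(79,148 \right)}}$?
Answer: $\frac{i \sqrt{7739388566}}{2644} \approx 33.273 i$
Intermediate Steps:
$I{\left(B,x \right)} = - 14 B$ ($I{\left(B,x \right)} = \frac{- 43 B + B}{3} = \frac{\left(-42\right) B}{3} = - 14 B$)
$\sqrt{\frac{16492 - 10717}{1406 - 6694} + I{\left(79,148 \right)}} = \sqrt{\frac{16492 - 10717}{1406 - 6694} - 1106} = \sqrt{\frac{5775}{-5288} - 1106} = \sqrt{5775 \left(- \frac{1}{5288}\right) - 1106} = \sqrt{- \frac{5775}{5288} - 1106} = \sqrt{- \frac{5854303}{5288}} = \frac{i \sqrt{7739388566}}{2644}$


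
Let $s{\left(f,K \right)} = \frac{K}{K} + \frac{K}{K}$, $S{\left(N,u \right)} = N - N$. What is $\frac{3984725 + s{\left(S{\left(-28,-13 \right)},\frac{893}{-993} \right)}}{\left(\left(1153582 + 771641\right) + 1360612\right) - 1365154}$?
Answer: $\frac{3984727}{1920681} \approx 2.0746$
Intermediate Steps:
$S{\left(N,u \right)} = 0$
$s{\left(f,K \right)} = 2$ ($s{\left(f,K \right)} = 1 + 1 = 2$)
$\frac{3984725 + s{\left(S{\left(-28,-13 \right)},\frac{893}{-993} \right)}}{\left(\left(1153582 + 771641\right) + 1360612\right) - 1365154} = \frac{3984725 + 2}{\left(\left(1153582 + 771641\right) + 1360612\right) - 1365154} = \frac{3984727}{\left(1925223 + 1360612\right) - 1365154} = \frac{3984727}{3285835 - 1365154} = \frac{3984727}{1920681}$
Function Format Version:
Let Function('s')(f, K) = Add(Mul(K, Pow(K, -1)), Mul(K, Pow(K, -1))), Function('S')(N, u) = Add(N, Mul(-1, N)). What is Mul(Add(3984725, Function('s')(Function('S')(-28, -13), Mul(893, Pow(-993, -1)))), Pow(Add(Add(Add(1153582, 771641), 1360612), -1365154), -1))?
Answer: Rational(3984727, 1920681) ≈ 2.0746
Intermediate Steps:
Function('S')(N, u) = 0
Function('s')(f, K) = 2 (Function('s')(f, K) = Add(1, 1) = 2)
Mul(Add(3984725, Function('s')(Function('S')(-28, -13), Mul(893, Pow(-993, -1)))), Pow(Add(Add(Add(1153582, 771641), 1360612), -1365154), -1)) = Mul(Add(3984725, 2), Pow(Add(Add(Add(1153582, 771641), 1360612), -1365154), -1)) = Mul(3984727, Pow(Add(Add(1925223, 1360612), -1365154), -1)) = Mul(3984727, Pow(Add(3285835, -1365154), -1)) = Mul(3984727, Pow(1920681, -1)) = Mul(3984727, Rational(1, 1920681)) = Rational(3984727, 1920681)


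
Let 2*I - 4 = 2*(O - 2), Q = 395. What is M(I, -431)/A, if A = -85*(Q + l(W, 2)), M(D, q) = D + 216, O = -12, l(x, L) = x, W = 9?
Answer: -3/505 ≈ -0.0059406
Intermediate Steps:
I = -12 (I = 2 + (2*(-12 - 2))/2 = 2 + (2*(-14))/2 = 2 + (1/2)*(-28) = 2 - 14 = -12)
M(D, q) = 216 + D
A = -34340 (A = -85*(395 + 9) = -85*404 = -34340)
M(I, -431)/A = (216 - 12)/(-34340) = 204*(-1/34340) = -3/505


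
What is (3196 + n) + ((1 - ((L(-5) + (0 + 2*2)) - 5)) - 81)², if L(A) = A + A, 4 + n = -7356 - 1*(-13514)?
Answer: 14111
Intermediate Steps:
n = 6154 (n = -4 + (-7356 - 1*(-13514)) = -4 + (-7356 + 13514) = -4 + 6158 = 6154)
L(A) = 2*A
(3196 + n) + ((1 - ((L(-5) + (0 + 2*2)) - 5)) - 81)² = (3196 + 6154) + ((1 - ((2*(-5) + (0 + 2*2)) - 5)) - 81)² = 9350 + ((1 - ((-10 + (0 + 4)) - 5)) - 81)² = 9350 + ((1 - ((-10 + 4) - 5)) - 81)² = 9350 + ((1 - (-6 - 5)) - 81)² = 9350 + ((1 - 1*(-11)) - 81)² = 9350 + ((1 + 11) - 81)² = 9350 + (12 - 81)² = 9350 + (-69)² = 9350 + 4761 = 14111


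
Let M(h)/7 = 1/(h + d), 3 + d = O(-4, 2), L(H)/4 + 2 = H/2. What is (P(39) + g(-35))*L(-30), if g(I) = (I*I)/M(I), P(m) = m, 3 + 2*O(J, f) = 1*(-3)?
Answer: 485248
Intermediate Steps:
L(H) = -8 + 2*H (L(H) = -8 + 4*(H/2) = -8 + 2*H)
O(J, f) = -3 (O(J, f) = -3/2 + (1*(-3))/2 = -3/2 + (½)*(-3) = -3/2 - 3/2 = -3)
d = -6 (d = -3 - 3 = -6)
M(h) = 7/(-6 + h) (M(h) = 7/(h - 6) = 7/(-6 + h))
g(I) = I²*(-6/7 + I/7) (g(I) = (I*I)/((7/(-6 + I))) = I²*(-6/7 + I/7))
(P(39) + g(-35))*L(-30) = (39 + (⅐)*(-35)²*(-6 - 35))*(-8 + 2*(-30)) = (39 + (⅐)*1225*(-41))*(-8 - 60) = (39 - 7175)*(-68) = -7136*(-68) = 485248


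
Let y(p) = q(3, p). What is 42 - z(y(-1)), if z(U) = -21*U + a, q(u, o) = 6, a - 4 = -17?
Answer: 181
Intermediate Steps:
a = -13 (a = 4 - 17 = -13)
y(p) = 6
z(U) = -13 - 21*U (z(U) = -21*U - 13 = -13 - 21*U)
42 - z(y(-1)) = 42 - (-13 - 21*6) = 42 - (-13 - 126) = 42 - 1*(-139) = 42 + 139 = 181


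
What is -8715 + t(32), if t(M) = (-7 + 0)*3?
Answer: -8736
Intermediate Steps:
t(M) = -21 (t(M) = -7*3 = -21)
-8715 + t(32) = -8715 - 21 = -8736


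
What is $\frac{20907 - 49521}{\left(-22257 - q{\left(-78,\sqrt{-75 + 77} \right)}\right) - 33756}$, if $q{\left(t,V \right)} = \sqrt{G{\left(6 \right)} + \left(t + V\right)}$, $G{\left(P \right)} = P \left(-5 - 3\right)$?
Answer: $\frac{28614}{56013 + i \sqrt{126 - \sqrt{2}}} \approx 0.51085 - 0.0001018 i$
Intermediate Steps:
$G{\left(P \right)} = - 8 P$ ($G{\left(P \right)} = P \left(-8\right) = - 8 P$)
$q{\left(t,V \right)} = \sqrt{-48 + V + t}$ ($q{\left(t,V \right)} = \sqrt{\left(-8\right) 6 + \left(t + V\right)} = \sqrt{-48 + \left(V + t\right)} = \sqrt{-48 + V + t}$)
$\frac{20907 - 49521}{\left(-22257 - q{\left(-78,\sqrt{-75 + 77} \right)}\right) - 33756} = \frac{20907 - 49521}{\left(-22257 - \sqrt{-48 + \sqrt{-75 + 77} - 78}\right) - 33756} = - \frac{28614}{\left(-22257 - \sqrt{-48 + \sqrt{2} - 78}\right) - 33756} = - \frac{28614}{\left(-22257 - \sqrt{-126 + \sqrt{2}}\right) - 33756} = - \frac{28614}{-56013 - \sqrt{-126 + \sqrt{2}}}$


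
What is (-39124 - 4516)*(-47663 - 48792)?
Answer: 4209296200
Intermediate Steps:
(-39124 - 4516)*(-47663 - 48792) = -43640*(-96455) = 4209296200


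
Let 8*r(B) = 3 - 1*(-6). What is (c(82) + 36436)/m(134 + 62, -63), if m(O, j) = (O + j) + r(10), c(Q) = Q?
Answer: 292144/1073 ≈ 272.27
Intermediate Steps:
r(B) = 9/8 (r(B) = (3 - 1*(-6))/8 = (3 + 6)/8 = (⅛)*9 = 9/8)
m(O, j) = 9/8 + O + j (m(O, j) = (O + j) + 9/8 = 9/8 + O + j)
(c(82) + 36436)/m(134 + 62, -63) = (82 + 36436)/(9/8 + (134 + 62) - 63) = 36518/(9/8 + 196 - 63) = 36518/(1073/8) = 36518*(8/1073) = 292144/1073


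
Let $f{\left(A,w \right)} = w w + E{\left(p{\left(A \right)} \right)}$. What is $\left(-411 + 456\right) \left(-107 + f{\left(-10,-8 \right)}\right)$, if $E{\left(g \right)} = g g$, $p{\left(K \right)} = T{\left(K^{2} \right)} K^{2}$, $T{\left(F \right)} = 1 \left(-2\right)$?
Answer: $1798065$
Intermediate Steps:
$T{\left(F \right)} = -2$
$p{\left(K \right)} = - 2 K^{2}$
$E{\left(g \right)} = g^{2}$
$f{\left(A,w \right)} = w^{2} + 4 A^{4}$ ($f{\left(A,w \right)} = w w + \left(- 2 A^{2}\right)^{2} = w^{2} + 4 A^{4}$)
$\left(-411 + 456\right) \left(-107 + f{\left(-10,-8 \right)}\right) = \left(-411 + 456\right) \left(-107 + \left(\left(-8\right)^{2} + 4 \left(-10\right)^{4}\right)\right) = 45 \left(-107 + \left(64 + 4 \cdot 10000\right)\right) = 45 \left(-107 + \left(64 + 40000\right)\right) = 45 \left(-107 + 40064\right) = 45 \cdot 39957 = 1798065$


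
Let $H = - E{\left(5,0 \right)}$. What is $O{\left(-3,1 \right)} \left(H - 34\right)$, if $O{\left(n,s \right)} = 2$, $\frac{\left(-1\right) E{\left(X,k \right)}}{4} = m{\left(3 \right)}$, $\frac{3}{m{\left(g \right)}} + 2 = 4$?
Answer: $-56$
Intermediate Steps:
$m{\left(g \right)} = \frac{3}{2}$ ($m{\left(g \right)} = \frac{3}{-2 + 4} = \frac{3}{2}$)
$E{\left(X,k \right)} = -6$ ($E{\left(X,k \right)} = \left(-4\right) \frac{3}{2} = -6$)
$H = 6$ ($H = \left(-1\right) \left(-6\right) = 6$)
$O{\left(-3,1 \right)} \left(H - 34\right) = 2 \left(6 - 34\right) = 2 \left(-28\right) = -56$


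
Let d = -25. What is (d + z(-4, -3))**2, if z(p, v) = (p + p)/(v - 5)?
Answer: 576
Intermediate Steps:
z(p, v) = 2*p/(-5 + v) (z(p, v) = (2*p)/(-5 + v) = 2*p/(-5 + v))
(d + z(-4, -3))**2 = (-25 + 2*(-4)/(-5 - 3))**2 = (-25 + 2*(-4)/(-8))**2 = (-25 + 2*(-4)*(-1/8))**2 = (-25 + 1)**2 = (-24)**2 = 576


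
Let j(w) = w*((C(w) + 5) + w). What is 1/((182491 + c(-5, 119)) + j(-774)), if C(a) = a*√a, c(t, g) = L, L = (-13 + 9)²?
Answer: 777713/278387287132993 - 1797228*I*√86/278387287132993 ≈ 2.7936e-9 - 5.9869e-8*I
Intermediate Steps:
L = 16 (L = (-4)² = 16)
c(t, g) = 16
C(a) = a^(3/2)
j(w) = w*(5 + w + w^(3/2)) (j(w) = w*((w^(3/2) + 5) + w) = w*((5 + w^(3/2)) + w) = w*(5 + w + w^(3/2)))
1/((182491 + c(-5, 119)) + j(-774)) = 1/((182491 + 16) - 774*(5 - 774 + (-774)^(3/2))) = 1/(182507 - 774*(5 - 774 - 2322*I*√86)) = 1/(182507 - 774*(-769 - 2322*I*√86)) = 1/(182507 + (595206 + 1797228*I*√86)) = 1/(777713 + 1797228*I*√86)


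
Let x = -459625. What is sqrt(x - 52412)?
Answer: 3*I*sqrt(56893) ≈ 715.57*I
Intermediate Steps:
sqrt(x - 52412) = sqrt(-459625 - 52412) = sqrt(-512037) = 3*I*sqrt(56893)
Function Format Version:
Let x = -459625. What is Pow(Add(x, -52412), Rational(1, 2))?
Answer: Mul(3, I, Pow(56893, Rational(1, 2))) ≈ Mul(715.57, I)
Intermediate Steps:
Pow(Add(x, -52412), Rational(1, 2)) = Pow(Add(-459625, -52412), Rational(1, 2)) = Pow(-512037, Rational(1, 2)) = Mul(3, I, Pow(56893, Rational(1, 2)))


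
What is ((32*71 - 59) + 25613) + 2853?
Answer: 30679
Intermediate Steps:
((32*71 - 59) + 25613) + 2853 = ((2272 - 59) + 25613) + 2853 = (2213 + 25613) + 2853 = 27826 + 2853 = 30679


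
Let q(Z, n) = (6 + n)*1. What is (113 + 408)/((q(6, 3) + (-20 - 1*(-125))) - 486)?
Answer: -521/372 ≈ -1.4005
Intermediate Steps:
q(Z, n) = 6 + n
(113 + 408)/((q(6, 3) + (-20 - 1*(-125))) - 486) = (113 + 408)/(((6 + 3) + (-20 - 1*(-125))) - 486) = 521/((9 + (-20 + 125)) - 486) = 521/((9 + 105) - 486) = 521/(114 - 486) = 521/(-372) = 521*(-1/372) = -521/372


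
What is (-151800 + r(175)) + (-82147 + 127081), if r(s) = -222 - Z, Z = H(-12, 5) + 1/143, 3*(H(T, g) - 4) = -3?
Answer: -15314014/143 ≈ -1.0709e+5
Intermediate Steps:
H(T, g) = 3 (H(T, g) = 4 + (⅓)*(-3) = 4 - 1 = 3)
Z = 430/143 (Z = 3 + 1/143 = 430/143 ≈ 3.0070)
r(s) = -32176/143 (r(s) = -222 - 1*430/143 = -222 - 430/143 = -32176/143)
(-151800 + r(175)) + (-82147 + 127081) = (-151800 - 32176/143) + (-82147 + 127081) = -21739576/143 + 44934 = -15314014/143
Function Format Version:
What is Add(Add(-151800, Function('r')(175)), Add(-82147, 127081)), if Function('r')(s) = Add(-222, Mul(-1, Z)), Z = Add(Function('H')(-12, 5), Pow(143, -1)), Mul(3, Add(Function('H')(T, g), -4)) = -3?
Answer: Rational(-15314014, 143) ≈ -1.0709e+5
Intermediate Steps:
Function('H')(T, g) = 3 (Function('H')(T, g) = Add(4, Mul(Rational(1, 3), -3)) = Add(4, -1) = 3)
Z = Rational(430, 143) (Z = Add(3, Pow(143, -1)) = Add(3, Rational(1, 143)) = Rational(430, 143) ≈ 3.0070)
Function('r')(s) = Rational(-32176, 143) (Function('r')(s) = Add(-222, Mul(-1, Rational(430, 143))) = Add(-222, Rational(-430, 143)) = Rational(-32176, 143))
Add(Add(-151800, Function('r')(175)), Add(-82147, 127081)) = Add(Add(-151800, Rational(-32176, 143)), Add(-82147, 127081)) = Add(Rational(-21739576, 143), 44934) = Rational(-15314014, 143)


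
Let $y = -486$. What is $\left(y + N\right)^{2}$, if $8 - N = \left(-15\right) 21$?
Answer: $26569$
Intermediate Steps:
$N = 323$ ($N = 8 - \left(-15\right) 21 = 8 - -315 = 8 + 315 = 323$)
$\left(y + N\right)^{2} = \left(-486 + 323\right)^{2} = \left(-163\right)^{2} = 26569$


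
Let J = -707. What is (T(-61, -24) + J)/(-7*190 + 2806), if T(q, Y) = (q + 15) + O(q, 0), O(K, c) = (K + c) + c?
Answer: -407/738 ≈ -0.55149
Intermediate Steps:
O(K, c) = K + 2*c
T(q, Y) = 15 + 2*q (T(q, Y) = (q + 15) + (q + 2*0) = (15 + q) + (q + 0) = (15 + q) + q = 15 + 2*q)
(T(-61, -24) + J)/(-7*190 + 2806) = ((15 + 2*(-61)) - 707)/(-7*190 + 2806) = ((15 - 122) - 707)/(-1330 + 2806) = (-107 - 707)/1476 = -814*1/1476 = -407/738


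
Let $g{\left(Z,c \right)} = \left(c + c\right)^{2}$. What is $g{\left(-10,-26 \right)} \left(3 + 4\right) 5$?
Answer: $94640$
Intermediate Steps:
$g{\left(Z,c \right)} = 4 c^{2}$ ($g{\left(Z,c \right)} = \left(2 c\right)^{2} = 4 c^{2}$)
$g{\left(-10,-26 \right)} \left(3 + 4\right) 5 = 4 \left(-26\right)^{2} \left(3 + 4\right) 5 = 4 \cdot 676 \cdot 7 \cdot 5 = 2704 \cdot 35 = 94640$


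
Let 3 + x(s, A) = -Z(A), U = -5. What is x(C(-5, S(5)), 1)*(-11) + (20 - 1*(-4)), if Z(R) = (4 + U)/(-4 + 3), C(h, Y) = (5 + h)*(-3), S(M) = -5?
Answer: 68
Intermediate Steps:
C(h, Y) = -15 - 3*h
Z(R) = 1 (Z(R) = (4 - 5)/(-4 + 3) = -1/(-1) = -1*(-1) = 1)
x(s, A) = -4 (x(s, A) = -3 - 1*1 = -3 - 1 = -4)
x(C(-5, S(5)), 1)*(-11) + (20 - 1*(-4)) = -4*(-11) + (20 - 1*(-4)) = 44 + (20 + 4) = 44 + 24 = 68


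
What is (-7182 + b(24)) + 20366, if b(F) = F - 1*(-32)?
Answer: 13240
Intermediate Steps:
b(F) = 32 + F (b(F) = F + 32 = 32 + F)
(-7182 + b(24)) + 20366 = (-7182 + (32 + 24)) + 20366 = (-7182 + 56) + 20366 = -7126 + 20366 = 13240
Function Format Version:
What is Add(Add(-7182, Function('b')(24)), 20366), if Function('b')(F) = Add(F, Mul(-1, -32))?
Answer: 13240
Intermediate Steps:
Function('b')(F) = Add(32, F) (Function('b')(F) = Add(F, 32) = Add(32, F))
Add(Add(-7182, Function('b')(24)), 20366) = Add(Add(-7182, Add(32, 24)), 20366) = Add(Add(-7182, 56), 20366) = Add(-7126, 20366) = 13240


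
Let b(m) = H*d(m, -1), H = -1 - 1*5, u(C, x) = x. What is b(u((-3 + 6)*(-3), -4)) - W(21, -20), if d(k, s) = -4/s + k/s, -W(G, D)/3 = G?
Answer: 15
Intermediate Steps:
W(G, D) = -3*G
H = -6 (H = -1 - 5 = -6)
b(m) = -24 + 6*m (b(m) = -6*(-4 + m)/(-1) = -(-6)*(-4 + m) = -6*(4 - m) = -24 + 6*m)
b(u((-3 + 6)*(-3), -4)) - W(21, -20) = (-24 + 6*(-4)) - (-3)*21 = (-24 - 24) - 1*(-63) = -48 + 63 = 15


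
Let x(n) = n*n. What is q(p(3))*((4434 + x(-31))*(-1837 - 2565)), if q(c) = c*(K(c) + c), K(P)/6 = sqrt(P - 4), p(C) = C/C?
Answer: -23748790 - 142492740*I*sqrt(3) ≈ -2.3749e+7 - 2.468e+8*I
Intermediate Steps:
p(C) = 1
K(P) = 6*sqrt(-4 + P) (K(P) = 6*sqrt(P - 4) = 6*sqrt(-4 + P))
x(n) = n**2
q(c) = c*(c + 6*sqrt(-4 + c)) (q(c) = c*(6*sqrt(-4 + c) + c) = c*(c + 6*sqrt(-4 + c)))
q(p(3))*((4434 + x(-31))*(-1837 - 2565)) = (1*(1 + 6*sqrt(-4 + 1)))*((4434 + (-31)**2)*(-1837 - 2565)) = (1*(1 + 6*sqrt(-3)))*((4434 + 961)*(-4402)) = (1*(1 + 6*(I*sqrt(3))))*(5395*(-4402)) = (1*(1 + 6*I*sqrt(3)))*(-23748790) = (1 + 6*I*sqrt(3))*(-23748790) = -23748790 - 142492740*I*sqrt(3)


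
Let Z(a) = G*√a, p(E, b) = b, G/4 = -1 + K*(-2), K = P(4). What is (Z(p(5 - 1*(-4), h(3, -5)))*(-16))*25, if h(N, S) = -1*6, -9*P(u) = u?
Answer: 1600*I*√6/9 ≈ 435.46*I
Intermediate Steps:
P(u) = -u/9
K = -4/9 (K = -⅑*4 = -4/9 ≈ -0.44444)
h(N, S) = -6
G = -4/9 (G = 4*(-1 - 4/9*(-2)) = 4*(-1 + 8/9) = 4*(-⅑) = -4/9 ≈ -0.44444)
Z(a) = -4*√a/9
(Z(p(5 - 1*(-4), h(3, -5)))*(-16))*25 = (-4*I*√6/9*(-16))*25 = (64*I*√6/9)*25 = 1600*I*√6/9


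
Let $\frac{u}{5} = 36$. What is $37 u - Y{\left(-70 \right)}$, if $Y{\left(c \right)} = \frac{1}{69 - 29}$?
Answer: $\frac{266399}{40} \approx 6660.0$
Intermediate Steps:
$u = 180$ ($u = 5 \cdot 36 = 180$)
$Y{\left(c \right)} = \frac{1}{40}$
$37 u - Y{\left(-70 \right)} = 37 \cdot 180 - \frac{1}{40} = 6660 - \frac{1}{40} = \frac{266399}{40}$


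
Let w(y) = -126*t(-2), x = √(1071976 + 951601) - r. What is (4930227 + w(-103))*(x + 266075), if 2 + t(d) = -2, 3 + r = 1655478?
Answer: -6850757651400 + 4930731*√2023577 ≈ -6.8437e+12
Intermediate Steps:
r = 1655475 (r = -3 + 1655478 = 1655475)
t(d) = -4 (t(d) = -2 - 2 = -4)
x = -1655475 + √2023577 (x = √(1071976 + 951601) - 1*1655475 = √2023577 - 1655475 = -1655475 + √2023577 ≈ -1.6541e+6)
w(y) = 504 (w(y) = -126*(-4) = 504)
(4930227 + w(-103))*(x + 266075) = (4930227 + 504)*((-1655475 + √2023577) + 266075) = 4930731*(-1389400 + √2023577) = -6850757651400 + 4930731*√2023577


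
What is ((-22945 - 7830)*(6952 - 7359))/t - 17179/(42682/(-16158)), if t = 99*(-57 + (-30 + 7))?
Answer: 15125543669/3073104 ≈ 4921.9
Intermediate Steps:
t = -7920 (t = 99*(-57 - 23) = 99*(-80) = -7920)
((-22945 - 7830)*(6952 - 7359))/t - 17179/(42682/(-16158)) = ((-22945 - 7830)*(6952 - 7359))/(-7920) - 17179/(42682/(-16158)) = -30775*(-407)*(-1/7920) - 17179/(42682*(-1/16158)) = 12525425*(-1/7920) - 17179/(-21341/8079) = -227735/144 - 17179*(-8079/21341) = -227735/144 + 138789141/21341 = 15125543669/3073104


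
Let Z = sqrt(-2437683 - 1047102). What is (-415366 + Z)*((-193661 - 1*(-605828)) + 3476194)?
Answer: -1615092955126 + 3888361*I*sqrt(3484785) ≈ -1.6151e+12 + 7.2586e+9*I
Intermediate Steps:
Z = I*sqrt(3484785) (Z = sqrt(-3484785) = I*sqrt(3484785) ≈ 1866.8*I)
(-415366 + Z)*((-193661 - 1*(-605828)) + 3476194) = (-415366 + I*sqrt(3484785))*((-193661 - 1*(-605828)) + 3476194) = (-415366 + I*sqrt(3484785))*((-193661 + 605828) + 3476194) = (-415366 + I*sqrt(3484785))*(412167 + 3476194) = (-415366 + I*sqrt(3484785))*3888361 = -1615092955126 + 3888361*I*sqrt(3484785)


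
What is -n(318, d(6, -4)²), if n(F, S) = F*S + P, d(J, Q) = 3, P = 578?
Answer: -3440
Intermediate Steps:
n(F, S) = 578 + F*S (n(F, S) = F*S + 578 = 578 + F*S)
-n(318, d(6, -4)²) = -(578 + 318*3²) = -(578 + 318*9) = -(578 + 2862) = -1*3440 = -3440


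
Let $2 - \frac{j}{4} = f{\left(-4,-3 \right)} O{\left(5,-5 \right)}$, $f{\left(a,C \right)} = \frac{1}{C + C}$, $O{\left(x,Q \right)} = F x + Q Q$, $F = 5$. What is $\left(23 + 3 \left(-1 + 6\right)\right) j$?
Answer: $\frac{4712}{3} \approx 1570.7$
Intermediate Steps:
$O{\left(x,Q \right)} = Q^{2} + 5 x$ ($O{\left(x,Q \right)} = 5 x + Q Q = 5 x + Q^{2} = Q^{2} + 5 x$)
$f{\left(a,C \right)} = \frac{1}{2 C}$
$j = \frac{124}{3}$ ($j = 8 - 4 \frac{1}{2 \left(-3\right)} \left(\left(-5\right)^{2} + 5 \cdot 5\right) = 8 - 4 \cdot \frac{1}{2} \left(- \frac{1}{3}\right) \left(25 + 25\right) = 8 - 4 \left(\left(- \frac{1}{6}\right) 50\right) = 8 - - \frac{100}{3} = 8 + \frac{100}{3} = \frac{124}{3} \approx 41.333$)
$\left(23 + 3 \left(-1 + 6\right)\right) j = \left(23 + 3 \left(-1 + 6\right)\right) \frac{124}{3} = \left(23 + 3 \cdot 5\right) \frac{124}{3} = \left(23 + 15\right) \frac{124}{3} = 38 \cdot \frac{124}{3} = \frac{4712}{3}$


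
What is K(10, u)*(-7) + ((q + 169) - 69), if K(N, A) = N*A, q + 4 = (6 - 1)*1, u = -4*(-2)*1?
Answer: -459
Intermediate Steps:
u = 8 (u = 8*1 = 8)
q = 1 (q = -4 + (6 - 1)*1 = -4 + 5*1 = -4 + 5 = 1)
K(N, A) = A*N
K(10, u)*(-7) + ((q + 169) - 69) = (8*10)*(-7) + ((1 + 169) - 69) = 80*(-7) + (170 - 69) = -560 + 101 = -459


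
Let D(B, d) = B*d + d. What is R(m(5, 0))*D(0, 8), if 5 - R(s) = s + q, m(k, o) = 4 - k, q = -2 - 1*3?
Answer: 88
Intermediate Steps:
q = -5 (q = -2 - 3 = -5)
D(B, d) = d + B*d
R(s) = 10 - s (R(s) = 5 - (s - 5) = 5 - (-5 + s) = 5 + (5 - s) = 10 - s)
R(m(5, 0))*D(0, 8) = (10 - (4 - 1*5))*(8*(1 + 0)) = (10 - (4 - 5))*(8*1) = (10 - 1*(-1))*8 = (10 + 1)*8 = 11*8 = 88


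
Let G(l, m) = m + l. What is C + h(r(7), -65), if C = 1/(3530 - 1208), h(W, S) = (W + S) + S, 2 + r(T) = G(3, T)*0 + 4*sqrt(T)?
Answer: -306503/2322 + 4*sqrt(7) ≈ -121.42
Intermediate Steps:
G(l, m) = l + m
r(T) = -2 + 4*sqrt(T) (r(T) = -2 + ((3 + T)*0 + 4*sqrt(T)) = -2 + (0 + 4*sqrt(T)) = -2 + 4*sqrt(T))
h(W, S) = W + 2*S (h(W, S) = (S + W) + S = W + 2*S)
C = 1/2322 ≈ 0.00043066
C + h(r(7), -65) = 1/2322 + ((-2 + 4*sqrt(7)) + 2*(-65)) = 1/2322 + ((-2 + 4*sqrt(7)) - 130) = 1/2322 + (-132 + 4*sqrt(7)) = -306503/2322 + 4*sqrt(7)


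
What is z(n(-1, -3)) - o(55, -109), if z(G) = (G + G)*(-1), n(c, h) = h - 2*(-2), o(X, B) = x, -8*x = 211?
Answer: 195/8 ≈ 24.375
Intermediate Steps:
x = -211/8 (x = -⅛*211 = -211/8 ≈ -26.375)
o(X, B) = -211/8
n(c, h) = 4 + h (n(c, h) = h + 4 = 4 + h)
z(G) = -2*G (z(G) = (2*G)*(-1) = -2*G)
z(n(-1, -3)) - o(55, -109) = -2*(4 - 3) - 1*(-211/8) = -2*1 + 211/8 = -2 + 211/8 = 195/8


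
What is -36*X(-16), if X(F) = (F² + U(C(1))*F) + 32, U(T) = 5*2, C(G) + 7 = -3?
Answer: -4608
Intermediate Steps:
C(G) = -10 (C(G) = -7 - 3 = -10)
U(T) = 10
X(F) = 32 + F² + 10*F (X(F) = (F² + 10*F) + 32 = 32 + F² + 10*F)
-36*X(-16) = -36*(32 + (-16)² + 10*(-16)) = -36*(32 + 256 - 160) = -36*128 = -4608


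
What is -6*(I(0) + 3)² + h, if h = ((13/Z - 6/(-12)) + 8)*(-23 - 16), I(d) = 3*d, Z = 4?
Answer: -2049/4 ≈ -512.25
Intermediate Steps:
h = -1833/4 (h = ((13/4 - 6/(-12)) + 8)*(-23 - 16) = ((13*(¼) - 6*(-1/12)) + 8)*(-39) = ((13/4 + ½) + 8)*(-39) = (15/4 + 8)*(-39) = (47/4)*(-39) = -1833/4 ≈ -458.25)
-6*(I(0) + 3)² + h = -6*(3*0 + 3)² - 1833/4 = -6*(0 + 3)² - 1833/4 = -6*3² - 1833/4 = -6*9 - 1833/4 = -54 - 1833/4 = -2049/4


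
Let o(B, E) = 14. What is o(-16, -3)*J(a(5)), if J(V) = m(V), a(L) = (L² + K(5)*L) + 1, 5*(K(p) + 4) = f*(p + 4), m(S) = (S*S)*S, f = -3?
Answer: -129654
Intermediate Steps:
m(S) = S³ (m(S) = S²*S = S³)
K(p) = -32/5 - 3*p/5 (K(p) = -4 + (-3*(p + 4))/5 = -4 + (-3*(4 + p))/5 = -4 + (-12 - 3*p)/5 = -4 + (-12/5 - 3*p/5) = -32/5 - 3*p/5)
a(L) = 1 + L² - 47*L/5 (a(L) = (L² + (-32/5 - ⅗*5)*L) + 1 = (L² + (-32/5 - 3)*L) + 1 = (L² - 47*L/5) + 1 = 1 + L² - 47*L/5)
J(V) = V³
o(-16, -3)*J(a(5)) = 14*(1 + 5² - 47/5*5)³ = 14*(1 + 25 - 47)³ = 14*(-21)³ = 14*(-9261) = -129654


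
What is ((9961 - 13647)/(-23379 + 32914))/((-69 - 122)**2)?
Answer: -3686/347846335 ≈ -1.0597e-5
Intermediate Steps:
((9961 - 13647)/(-23379 + 32914))/((-69 - 122)**2) = (-3686/9535)/((-191)**2) = -3686*1/9535/36481 = -3686/9535*1/36481 = -3686/347846335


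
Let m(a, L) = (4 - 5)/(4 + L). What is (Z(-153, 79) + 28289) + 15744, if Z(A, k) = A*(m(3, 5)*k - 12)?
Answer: 47212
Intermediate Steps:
m(a, L) = -1/(4 + L)
Z(A, k) = A*(-12 - k/9) (Z(A, k) = A*((-1/(4 + 5))*k - 12) = A*((-1/9)*k - 12) = A*((-1*⅑)*k - 12) = A*(-k/9 - 12) = A*(-12 - k/9))
(Z(-153, 79) + 28289) + 15744 = ((⅑)*(-153)*(-108 - 1*79) + 28289) + 15744 = ((⅑)*(-153)*(-108 - 79) + 28289) + 15744 = ((⅑)*(-153)*(-187) + 28289) + 15744 = (3179 + 28289) + 15744 = 31468 + 15744 = 47212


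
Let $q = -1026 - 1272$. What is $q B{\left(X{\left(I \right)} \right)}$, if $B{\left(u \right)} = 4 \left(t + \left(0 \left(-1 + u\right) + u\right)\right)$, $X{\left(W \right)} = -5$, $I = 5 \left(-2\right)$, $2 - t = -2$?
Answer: $9192$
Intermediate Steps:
$t = 4$ ($t = 2 - -2 = 2 + 2 = 4$)
$q = -2298$ ($q = -1026 - 1272 = -2298$)
$I = -10$
$B{\left(u \right)} = 16 + 4 u$ ($B{\left(u \right)} = 4 \left(4 + \left(0 \left(-1 + u\right) + u\right)\right) = 4 \left(4 + \left(0 + u\right)\right) = 4 \left(4 + u\right) = 16 + 4 u$)
$q B{\left(X{\left(I \right)} \right)} = - 2298 \left(16 + 4 \left(-5\right)\right) = - 2298 \left(16 - 20\right) = \left(-2298\right) \left(-4\right) = 9192$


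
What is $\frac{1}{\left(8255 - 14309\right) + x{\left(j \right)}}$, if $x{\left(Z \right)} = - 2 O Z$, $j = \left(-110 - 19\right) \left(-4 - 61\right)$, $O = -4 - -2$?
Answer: $\frac{1}{27486} \approx 3.6382 \cdot 10^{-5}$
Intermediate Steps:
$O = -2$ ($O = -4 + 2 = -2$)
$j = 8385$ ($j = \left(-129\right) \left(-65\right) = 8385$)
$x{\left(Z \right)} = 4 Z$ ($x{\left(Z \right)} = \left(-2\right) \left(-2\right) Z = 4 Z$)
$\frac{1}{\left(8255 - 14309\right) + x{\left(j \right)}} = \frac{1}{\left(8255 - 14309\right) + 4 \cdot 8385} = \frac{1}{\left(8255 - 14309\right) + 33540} = \frac{1}{-6054 + 33540} = \frac{1}{27486}$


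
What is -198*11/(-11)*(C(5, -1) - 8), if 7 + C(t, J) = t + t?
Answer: -990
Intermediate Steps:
C(t, J) = -7 + 2*t (C(t, J) = -7 + (t + t) = -7 + 2*t)
-198*11/(-11)*(C(5, -1) - 8) = -198*11/(-11)*((-7 + 2*5) - 8) = -198*11*(-1/11)*((-7 + 10) - 8) = -(-198)*(3 - 8) = -(-198)*(-5) = -198*5 = -990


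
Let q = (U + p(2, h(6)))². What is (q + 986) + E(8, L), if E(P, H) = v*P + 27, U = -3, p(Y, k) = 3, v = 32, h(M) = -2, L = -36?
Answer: 1269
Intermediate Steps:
E(P, H) = 27 + 32*P (E(P, H) = 32*P + 27 = 27 + 32*P)
q = 0 (q = (-3 + 3)² = 0² = 0)
(q + 986) + E(8, L) = (0 + 986) + (27 + 32*8) = 986 + (27 + 256) = 986 + 283 = 1269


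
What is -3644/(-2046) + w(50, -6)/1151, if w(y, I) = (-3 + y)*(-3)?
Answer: 1952879/1177473 ≈ 1.6585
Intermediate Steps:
w(y, I) = 9 - 3*y
-3644/(-2046) + w(50, -6)/1151 = -3644/(-2046) + (9 - 3*50)/1151 = -3644*(-1/2046) + (9 - 150)*(1/1151) = 1822/1023 - 141*1/1151 = 1822/1023 - 141/1151 = 1952879/1177473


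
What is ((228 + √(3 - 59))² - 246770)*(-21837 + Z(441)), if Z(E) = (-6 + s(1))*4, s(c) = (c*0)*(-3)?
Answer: 4259440962 - 19937232*I*√14 ≈ 4.2594e+9 - 7.4598e+7*I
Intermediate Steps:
s(c) = 0 (s(c) = 0*(-3) = 0)
Z(E) = -24 (Z(E) = (-6 + 0)*4 = -6*4 = -24)
((228 + √(3 - 59))² - 246770)*(-21837 + Z(441)) = ((228 + √(3 - 59))² - 246770)*(-21837 - 24) = ((228 + √(-56))² - 246770)*(-21861) = ((228 + 2*I*√14)² - 246770)*(-21861) = (-246770 + (228 + 2*I*√14)²)*(-21861) = 5394638970 - 21861*(228 + 2*I*√14)²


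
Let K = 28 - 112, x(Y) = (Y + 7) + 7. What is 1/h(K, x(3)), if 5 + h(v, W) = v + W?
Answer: -1/72 ≈ -0.013889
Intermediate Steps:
x(Y) = 14 + Y (x(Y) = (7 + Y) + 7 = 14 + Y)
K = -84
h(v, W) = -5 + W + v (h(v, W) = -5 + (v + W) = -5 + (W + v) = -5 + W + v)
1/h(K, x(3)) = 1/(-5 + (14 + 3) - 84) = 1/(-5 + 17 - 84) = 1/(-72) = -1/72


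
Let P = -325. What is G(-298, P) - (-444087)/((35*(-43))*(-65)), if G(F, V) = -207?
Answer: -2829384/13975 ≈ -202.46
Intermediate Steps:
G(-298, P) - (-444087)/((35*(-43))*(-65)) = -207 - (-444087)/((35*(-43))*(-65)) = -207 - (-444087)/((-1505*(-65))) = -207 - (-444087)/97825 = -207 - 1*(-63441/13975) = -207 + 63441/13975 = -2829384/13975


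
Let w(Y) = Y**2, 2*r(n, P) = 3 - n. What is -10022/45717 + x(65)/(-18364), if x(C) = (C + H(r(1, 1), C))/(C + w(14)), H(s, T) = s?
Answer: -889601915/4057810442 ≈ -0.21923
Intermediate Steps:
r(n, P) = 3/2 - n/2 (r(n, P) = (3 - n)/2 = 3/2 - n/2)
x(C) = (1 + C)/(196 + C) (x(C) = (C + (3/2 - 1/2*1))/(C + 14**2) = (C + (3/2 - 1/2))/(C + 196) = (C + 1)/(196 + C) = (1 + C)/(196 + C))
-10022/45717 + x(65)/(-18364) = -10022/45717 + ((1 + 65)/(196 + 65))/(-18364) = -10022*1/45717 + (66/261)*(-1/18364) = -10022/45717 + ((1/261)*66)*(-1/18364) = -10022/45717 + (22/87)*(-1/18364) = -10022/45717 - 11/798834 = -889601915/4057810442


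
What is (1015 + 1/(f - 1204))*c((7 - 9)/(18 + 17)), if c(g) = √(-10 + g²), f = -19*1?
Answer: 1241344*I*√12246/42805 ≈ 3209.2*I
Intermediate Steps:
f = -19
(1015 + 1/(f - 1204))*c((7 - 9)/(18 + 17)) = (1015 + 1/(-19 - 1204))*√(-10 + ((7 - 9)/(18 + 17))²) = (1015 + 1/(-1223))*√(-10 + (-2/35)²) = (1015 - 1/1223)*√(-10 + (-2*1/35)²) = 1241344*√(-10 + (-2/35)²)/1223 = 1241344*√(-10 + 4/1225)/1223 = 1241344*√(-12246/1225)/1223 = 1241344*(I*√12246/35)/1223 = 1241344*I*√12246/42805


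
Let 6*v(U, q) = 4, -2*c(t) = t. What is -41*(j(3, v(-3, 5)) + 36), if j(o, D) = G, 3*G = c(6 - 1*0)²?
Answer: -1599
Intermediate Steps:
c(t) = -t/2
v(U, q) = ⅔ (v(U, q) = (⅙)*4 = ⅔)
G = 3 (G = (-(6 - 1*0)/2)²/3 = (-(6 + 0)/2)²/3 = (-½*6)²/3 = (⅓)*(-3)² = (⅓)*9 = 3)
j(o, D) = 3
-41*(j(3, v(-3, 5)) + 36) = -41*(3 + 36) = -41*39 = -1599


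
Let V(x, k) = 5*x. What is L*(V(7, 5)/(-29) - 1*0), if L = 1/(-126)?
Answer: 5/522 ≈ 0.0095785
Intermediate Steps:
L = -1/126 ≈ -0.0079365
L*(V(7, 5)/(-29) - 1*0) = -((5*7)/(-29) - 1*0)/126 = -(35*(-1/29) + 0)/126 = -(-35/29 + 0)/126 = -1/126*(-35/29) = 5/522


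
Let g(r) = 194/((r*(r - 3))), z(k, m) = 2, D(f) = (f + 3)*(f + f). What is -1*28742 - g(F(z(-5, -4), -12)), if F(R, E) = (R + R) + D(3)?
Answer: -21269177/740 ≈ -28742.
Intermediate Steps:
D(f) = 2*f*(3 + f) (D(f) = (3 + f)*(2*f) = 2*f*(3 + f))
F(R, E) = 36 + 2*R (F(R, E) = (R + R) + 2*3*(3 + 3) = 2*R + 2*3*6 = 2*R + 36 = 36 + 2*R)
g(r) = 194/(r*(-3 + r)) (g(r) = 194/((r*(-3 + r))) = 194*(1/(r*(-3 + r))) = 194/(r*(-3 + r)))
-1*28742 - g(F(z(-5, -4), -12)) = -1*28742 - 194/((36 + 2*2)*(-3 + (36 + 2*2))) = -28742 - 194/((36 + 4)*(-3 + (36 + 4))) = -28742 - 194/(40*(-3 + 40)) = -28742 - 194/(40*37) = -28742 - 1*97/740 = -28742 - 97/740 = -21269177/740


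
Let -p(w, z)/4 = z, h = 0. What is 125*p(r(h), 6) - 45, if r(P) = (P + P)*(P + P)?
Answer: -3045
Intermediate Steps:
r(P) = 4*P² (r(P) = (2*P)*(2*P) = 4*P²)
p(w, z) = -4*z
125*p(r(h), 6) - 45 = 125*(-4*6) - 45 = 125*(-24) - 45 = -3000 - 45 = -3045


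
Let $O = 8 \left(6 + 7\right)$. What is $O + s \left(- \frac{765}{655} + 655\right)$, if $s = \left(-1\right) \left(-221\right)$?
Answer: $\frac{18942716}{131} \approx 1.446 \cdot 10^{5}$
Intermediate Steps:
$O = 104$ ($O = 8 \cdot 13 = 104$)
$s = 221$
$O + s \left(- \frac{765}{655} + 655\right) = 104 + 221 \left(- \frac{765}{655} + 655\right) = 104 + 221 \left(\left(-765\right) \frac{1}{655} + 655\right) = 104 + 221 \left(- \frac{153}{131} + 655\right) = 104 + 221 \cdot \frac{85652}{131} = 104 + \frac{18929092}{131} = \frac{18942716}{131}$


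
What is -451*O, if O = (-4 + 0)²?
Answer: -7216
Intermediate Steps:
O = 16 (O = (-4)² = 16)
-451*O = -451*16 = -7216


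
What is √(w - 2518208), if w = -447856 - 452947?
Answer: I*√3419011 ≈ 1849.1*I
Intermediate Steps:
w = -900803
√(w - 2518208) = √(-900803 - 2518208) = √(-3419011) = I*√3419011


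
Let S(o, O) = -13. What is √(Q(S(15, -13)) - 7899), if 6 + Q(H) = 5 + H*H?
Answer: 3*I*√859 ≈ 87.926*I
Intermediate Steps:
Q(H) = -1 + H² (Q(H) = -6 + (5 + H*H) = -6 + (5 + H²) = -1 + H²)
√(Q(S(15, -13)) - 7899) = √((-1 + (-13)²) - 7899) = √((-1 + 169) - 7899) = √(168 - 7899) = √(-7731) = 3*I*√859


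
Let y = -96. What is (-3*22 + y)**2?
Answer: 26244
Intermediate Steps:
(-3*22 + y)**2 = (-3*22 - 96)**2 = (-66 - 96)**2 = (-162)**2 = 26244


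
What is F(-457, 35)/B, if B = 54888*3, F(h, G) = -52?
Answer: -13/41166 ≈ -0.00031579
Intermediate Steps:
B = 164664
F(-457, 35)/B = -52/164664 = -52*1/164664 = -13/41166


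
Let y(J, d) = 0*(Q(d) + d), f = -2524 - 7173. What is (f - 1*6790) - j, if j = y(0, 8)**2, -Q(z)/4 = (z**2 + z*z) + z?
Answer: -16487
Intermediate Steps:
f = -9697
Q(z) = -8*z**2 - 4*z (Q(z) = -4*((z**2 + z*z) + z) = -4*((z**2 + z**2) + z) = -4*(2*z**2 + z) = -4*(z + 2*z**2) = -8*z**2 - 4*z)
y(J, d) = 0 (y(J, d) = 0*(-4*d*(1 + 2*d) + d) = 0*(d - 4*d*(1 + 2*d)) = 0)
j = 0 (j = 0**2 = 0)
(f - 1*6790) - j = (-9697 - 1*6790) - 1*0 = (-9697 - 6790) + 0 = -16487 + 0 = -16487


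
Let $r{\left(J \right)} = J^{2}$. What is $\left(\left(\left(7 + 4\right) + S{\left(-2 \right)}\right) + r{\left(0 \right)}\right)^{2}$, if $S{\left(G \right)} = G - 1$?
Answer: $64$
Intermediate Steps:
$S{\left(G \right)} = -1 + G$ ($S{\left(G \right)} = G - 1 = -1 + G$)
$\left(\left(\left(7 + 4\right) + S{\left(-2 \right)}\right) + r{\left(0 \right)}\right)^{2} = \left(\left(\left(7 + 4\right) - 3\right) + 0^{2}\right)^{2} = \left(\left(11 - 3\right) + 0\right)^{2} = \left(8 + 0\right)^{2} = 8^{2} = 64$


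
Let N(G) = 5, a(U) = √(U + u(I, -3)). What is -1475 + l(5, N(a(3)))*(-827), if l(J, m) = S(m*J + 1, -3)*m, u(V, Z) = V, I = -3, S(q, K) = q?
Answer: -108985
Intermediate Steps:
a(U) = √(-3 + U) (a(U) = √(U - 3) = √(-3 + U))
l(J, m) = m*(1 + J*m) (l(J, m) = (m*J + 1)*m = (J*m + 1)*m = (1 + J*m)*m = m*(1 + J*m))
-1475 + l(5, N(a(3)))*(-827) = -1475 + (5*(1 + 5*5))*(-827) = -1475 + (5*(1 + 25))*(-827) = -1475 + (5*26)*(-827) = -1475 + 130*(-827) = -1475 - 107510 = -108985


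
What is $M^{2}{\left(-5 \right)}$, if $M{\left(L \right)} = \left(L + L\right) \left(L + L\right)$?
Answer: $10000$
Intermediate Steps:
$M{\left(L \right)} = 4 L^{2}$ ($M{\left(L \right)} = 2 L 2 L = 4 L^{2}$)
$M^{2}{\left(-5 \right)} = \left(4 \left(-5\right)^{2}\right)^{2} = \left(4 \cdot 25\right)^{2} = 100^{2} = 10000$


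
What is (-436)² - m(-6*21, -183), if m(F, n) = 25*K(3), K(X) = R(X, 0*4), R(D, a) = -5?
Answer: 190221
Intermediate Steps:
K(X) = -5
m(F, n) = -125 (m(F, n) = 25*(-5) = -125)
(-436)² - m(-6*21, -183) = (-436)² - 1*(-125) = 190096 + 125 = 190221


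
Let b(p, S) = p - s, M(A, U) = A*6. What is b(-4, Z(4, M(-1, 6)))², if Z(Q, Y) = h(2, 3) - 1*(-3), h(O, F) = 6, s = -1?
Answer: 9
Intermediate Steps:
M(A, U) = 6*A
Z(Q, Y) = 9 (Z(Q, Y) = 6 - 1*(-3) = 6 + 3 = 9)
b(p, S) = 1 + p (b(p, S) = p - 1*(-1) = p + 1 = 1 + p)
b(-4, Z(4, M(-1, 6)))² = (1 - 4)² = (-3)² = 9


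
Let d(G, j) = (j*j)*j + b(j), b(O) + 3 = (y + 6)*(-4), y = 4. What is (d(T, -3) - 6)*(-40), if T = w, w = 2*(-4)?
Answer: 3040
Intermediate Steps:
w = -8
T = -8
b(O) = -43 (b(O) = -3 + (4 + 6)*(-4) = -3 + 10*(-4) = -3 - 40 = -43)
d(G, j) = -43 + j³ (d(G, j) = (j*j)*j - 43 = j²*j - 43 = j³ - 43 = -43 + j³)
(d(T, -3) - 6)*(-40) = ((-43 + (-3)³) - 6)*(-40) = ((-43 - 27) - 6)*(-40) = (-70 - 6)*(-40) = -76*(-40) = 3040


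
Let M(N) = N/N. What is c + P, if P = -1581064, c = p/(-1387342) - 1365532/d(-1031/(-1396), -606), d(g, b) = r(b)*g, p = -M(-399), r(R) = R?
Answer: -683904368722686679/433395929406 ≈ -1.5780e+6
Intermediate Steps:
M(N) = 1
p = -1 (p = -1*1 = -1)
d(g, b) = b*g
c = 1322333007681305/433395929406 (c = -1/(-1387342) - 1365532/((-(-624786)/(-1396))) = -1*(-1/1387342) - 1365532/((-(-624786)*(-1)/1396)) = 1/1387342 - 1365532/((-606*1031/1396)) = 1/1387342 - 1365532/(-312393/698) = 1/1387342 - 1365532*(-698/312393) = 1/1387342 + 953141336/312393 = 1322333007681305/433395929406 ≈ 3051.1)
c + P = 1322333007681305/433395929406 - 1581064 = -683904368722686679/433395929406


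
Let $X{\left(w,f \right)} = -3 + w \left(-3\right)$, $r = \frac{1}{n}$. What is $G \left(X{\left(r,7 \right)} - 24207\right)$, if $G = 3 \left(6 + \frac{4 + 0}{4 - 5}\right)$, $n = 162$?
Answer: $- \frac{1307341}{9} \approx -1.4526 \cdot 10^{5}$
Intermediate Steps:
$r = \frac{1}{162} \approx 0.0061728$
$X{\left(w,f \right)} = -3 - 3 w$
$G = 6$ ($G = 3 \left(6 + \frac{4}{-1}\right) = 3 \left(6 + 4 \left(-1\right)\right) = 3 \left(6 - 4\right) = 3 \cdot 2 = 6$)
$G \left(X{\left(r,7 \right)} - 24207\right) = 6 \left(\left(-3 - \frac{1}{54}\right) - 24207\right) = 6 \left(- \frac{163}{54} - 24207\right) = 6 \left(- \frac{1307341}{54}\right) = - \frac{1307341}{9}$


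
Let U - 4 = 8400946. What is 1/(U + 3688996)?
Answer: 1/12089946 ≈ 8.2713e-8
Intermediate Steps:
U = 8400950 (U = 4 + 8400946 = 8400950)
1/(U + 3688996) = 1/(8400950 + 3688996) = 1/12089946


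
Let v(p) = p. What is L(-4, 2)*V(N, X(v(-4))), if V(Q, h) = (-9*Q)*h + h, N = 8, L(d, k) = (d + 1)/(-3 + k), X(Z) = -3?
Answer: 639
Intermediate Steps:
L(d, k) = (1 + d)/(-3 + k)
V(Q, h) = h - 9*Q*h (V(Q, h) = -9*Q*h + h = h - 9*Q*h)
L(-4, 2)*V(N, X(v(-4))) = ((1 - 4)/(-3 + 2))*(-3*(1 - 9*8)) = (-3/(-1))*(-3*(1 - 72)) = (-1*(-3))*(-3*(-71)) = 3*213 = 639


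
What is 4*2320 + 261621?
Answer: 270901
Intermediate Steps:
4*2320 + 261621 = 9280 + 261621 = 270901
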